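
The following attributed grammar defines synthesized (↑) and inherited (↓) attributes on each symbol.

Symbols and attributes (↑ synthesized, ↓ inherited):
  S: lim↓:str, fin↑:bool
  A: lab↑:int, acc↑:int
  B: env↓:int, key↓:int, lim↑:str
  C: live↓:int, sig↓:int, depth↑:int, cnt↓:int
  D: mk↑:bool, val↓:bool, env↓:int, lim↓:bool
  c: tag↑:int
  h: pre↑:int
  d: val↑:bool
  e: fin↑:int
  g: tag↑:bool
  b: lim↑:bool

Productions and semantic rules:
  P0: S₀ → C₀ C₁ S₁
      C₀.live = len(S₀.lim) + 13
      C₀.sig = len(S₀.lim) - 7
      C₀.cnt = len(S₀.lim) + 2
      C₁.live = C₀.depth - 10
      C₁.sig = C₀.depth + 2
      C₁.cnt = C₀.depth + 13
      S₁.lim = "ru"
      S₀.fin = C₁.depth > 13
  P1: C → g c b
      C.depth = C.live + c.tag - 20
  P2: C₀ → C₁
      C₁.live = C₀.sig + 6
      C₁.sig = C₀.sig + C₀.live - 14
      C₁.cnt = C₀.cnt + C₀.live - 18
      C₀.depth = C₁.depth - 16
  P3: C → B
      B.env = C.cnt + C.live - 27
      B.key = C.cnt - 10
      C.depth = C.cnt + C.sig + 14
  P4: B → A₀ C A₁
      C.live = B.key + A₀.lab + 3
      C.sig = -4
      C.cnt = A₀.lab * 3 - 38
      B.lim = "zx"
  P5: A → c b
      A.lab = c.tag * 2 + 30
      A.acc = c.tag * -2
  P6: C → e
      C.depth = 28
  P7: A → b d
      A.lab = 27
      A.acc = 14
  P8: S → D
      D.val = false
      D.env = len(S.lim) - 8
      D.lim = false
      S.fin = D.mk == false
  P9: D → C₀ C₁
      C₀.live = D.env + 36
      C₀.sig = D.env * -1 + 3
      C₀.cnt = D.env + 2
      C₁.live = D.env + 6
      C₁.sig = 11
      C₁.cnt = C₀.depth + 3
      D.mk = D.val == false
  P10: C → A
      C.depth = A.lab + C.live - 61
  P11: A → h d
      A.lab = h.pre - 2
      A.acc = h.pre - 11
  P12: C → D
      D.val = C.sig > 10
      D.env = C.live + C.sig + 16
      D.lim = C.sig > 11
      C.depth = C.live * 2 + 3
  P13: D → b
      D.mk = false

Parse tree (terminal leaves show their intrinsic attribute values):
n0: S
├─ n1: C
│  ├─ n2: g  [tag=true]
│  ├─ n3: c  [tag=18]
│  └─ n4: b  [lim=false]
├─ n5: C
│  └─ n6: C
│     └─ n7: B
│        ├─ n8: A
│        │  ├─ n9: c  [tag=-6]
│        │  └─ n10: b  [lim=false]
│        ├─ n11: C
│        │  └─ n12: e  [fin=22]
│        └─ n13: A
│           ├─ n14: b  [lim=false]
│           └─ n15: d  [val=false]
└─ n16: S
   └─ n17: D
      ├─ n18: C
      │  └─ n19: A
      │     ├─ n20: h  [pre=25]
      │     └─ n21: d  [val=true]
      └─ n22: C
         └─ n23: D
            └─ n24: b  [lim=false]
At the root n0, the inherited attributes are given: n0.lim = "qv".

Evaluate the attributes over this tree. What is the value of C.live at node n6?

1. n0.lim = "qv"  [given at root]
2. n1.live = 15  [len(S₀.lim) + 13]
3. n1.sig = -5  [len(S₀.lim) - 7]
4. n1.cnt = 4  [len(S₀.lim) + 2]
5. n2.tag = true  [terminal]
6. n3.tag = 18  [terminal]
7. n4.lim = false  [terminal]
8. n1.depth = 13  [C.live + c.tag - 20]
9. n5.live = 3  [C₀.depth - 10]
10. n5.sig = 15  [C₀.depth + 2]
11. n5.cnt = 26  [C₀.depth + 13]
12. n6.live = 21  [C₀.sig + 6]
13. n6.sig = 4  [C₀.sig + C₀.live - 14]
14. n6.cnt = 11  [C₀.cnt + C₀.live - 18]
15. n7.env = 5  [C.cnt + C.live - 27]
16. n7.key = 1  [C.cnt - 10]
17. n9.tag = -6  [terminal]
18. n10.lim = false  [terminal]
19. n8.lab = 18  [c.tag * 2 + 30]
20. n8.acc = 12  [c.tag * -2]
21. n11.live = 22  [B.key + A₀.lab + 3]
22. n11.sig = -4  [-4]
23. n11.cnt = 16  [A₀.lab * 3 - 38]
24. n12.fin = 22  [terminal]
25. n11.depth = 28  [28]
26. n14.lim = false  [terminal]
27. n15.val = false  [terminal]
28. n13.lab = 27  [27]
29. n13.acc = 14  [14]
30. n7.lim = "zx"  ["zx"]
31. n6.depth = 29  [C.cnt + C.sig + 14]
32. n5.depth = 13  [C₁.depth - 16]
33. n16.lim = "ru"  ["ru"]
34. n17.val = false  [false]
35. n17.env = -6  [len(S.lim) - 8]
36. n17.lim = false  [false]
37. n18.live = 30  [D.env + 36]
38. n18.sig = 9  [D.env * -1 + 3]
39. n18.cnt = -4  [D.env + 2]
40. n20.pre = 25  [terminal]
41. n21.val = true  [terminal]
42. n19.lab = 23  [h.pre - 2]
43. n19.acc = 14  [h.pre - 11]
44. n18.depth = -8  [A.lab + C.live - 61]
45. n22.live = 0  [D.env + 6]
46. n22.sig = 11  [11]
47. n22.cnt = -5  [C₀.depth + 3]
48. n23.val = true  [C.sig > 10]
49. n23.env = 27  [C.live + C.sig + 16]
50. n23.lim = false  [C.sig > 11]
51. n24.lim = false  [terminal]
52. n23.mk = false  [false]
53. n22.depth = 3  [C.live * 2 + 3]
54. n17.mk = true  [D.val == false]
55. n16.fin = false  [D.mk == false]
56. n0.fin = false  [C₁.depth > 13]

21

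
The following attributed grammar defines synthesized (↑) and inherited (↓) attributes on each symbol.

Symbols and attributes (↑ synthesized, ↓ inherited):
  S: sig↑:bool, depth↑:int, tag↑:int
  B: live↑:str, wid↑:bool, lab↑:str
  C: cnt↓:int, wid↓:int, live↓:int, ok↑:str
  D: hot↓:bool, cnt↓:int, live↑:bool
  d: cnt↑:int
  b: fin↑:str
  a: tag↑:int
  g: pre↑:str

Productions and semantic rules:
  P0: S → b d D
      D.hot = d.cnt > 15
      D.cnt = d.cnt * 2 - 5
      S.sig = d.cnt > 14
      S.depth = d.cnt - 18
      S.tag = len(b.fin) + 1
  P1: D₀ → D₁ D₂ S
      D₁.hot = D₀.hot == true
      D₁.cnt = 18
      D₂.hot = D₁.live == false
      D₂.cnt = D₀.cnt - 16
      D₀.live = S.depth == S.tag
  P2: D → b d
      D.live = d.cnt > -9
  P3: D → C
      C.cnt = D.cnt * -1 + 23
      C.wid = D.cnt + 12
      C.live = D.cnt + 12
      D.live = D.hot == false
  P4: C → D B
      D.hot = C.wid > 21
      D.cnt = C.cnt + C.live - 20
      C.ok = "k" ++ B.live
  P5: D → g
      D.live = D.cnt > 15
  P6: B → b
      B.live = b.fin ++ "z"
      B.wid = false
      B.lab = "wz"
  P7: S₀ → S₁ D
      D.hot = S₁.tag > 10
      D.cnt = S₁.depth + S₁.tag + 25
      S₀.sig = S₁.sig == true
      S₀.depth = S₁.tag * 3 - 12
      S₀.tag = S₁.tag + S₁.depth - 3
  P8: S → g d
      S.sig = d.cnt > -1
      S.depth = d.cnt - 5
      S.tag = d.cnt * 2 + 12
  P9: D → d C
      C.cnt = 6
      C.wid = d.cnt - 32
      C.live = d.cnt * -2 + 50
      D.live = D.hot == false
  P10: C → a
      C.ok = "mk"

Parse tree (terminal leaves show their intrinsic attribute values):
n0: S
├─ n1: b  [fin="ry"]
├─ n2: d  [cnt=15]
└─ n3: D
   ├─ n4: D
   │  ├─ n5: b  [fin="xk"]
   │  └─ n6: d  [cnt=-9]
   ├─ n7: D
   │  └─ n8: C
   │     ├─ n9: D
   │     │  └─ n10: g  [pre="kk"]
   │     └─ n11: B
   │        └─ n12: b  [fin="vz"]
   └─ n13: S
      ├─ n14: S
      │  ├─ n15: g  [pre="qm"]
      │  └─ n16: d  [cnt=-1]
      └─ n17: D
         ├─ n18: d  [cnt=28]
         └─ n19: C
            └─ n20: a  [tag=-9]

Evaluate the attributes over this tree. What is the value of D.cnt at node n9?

1. n1.fin = "ry"  [terminal]
2. n2.cnt = 15  [terminal]
3. n3.hot = false  [d.cnt > 15]
4. n3.cnt = 25  [d.cnt * 2 - 5]
5. n4.hot = false  [D₀.hot == true]
6. n4.cnt = 18  [18]
7. n5.fin = "xk"  [terminal]
8. n6.cnt = -9  [terminal]
9. n4.live = false  [d.cnt > -9]
10. n7.hot = true  [D₁.live == false]
11. n7.cnt = 9  [D₀.cnt - 16]
12. n8.cnt = 14  [D.cnt * -1 + 23]
13. n8.wid = 21  [D.cnt + 12]
14. n8.live = 21  [D.cnt + 12]
15. n9.hot = false  [C.wid > 21]
16. n9.cnt = 15  [C.cnt + C.live - 20]
17. n10.pre = "kk"  [terminal]
18. n9.live = false  [D.cnt > 15]
19. n12.fin = "vz"  [terminal]
20. n11.live = "vzz"  [b.fin ++ "z"]
21. n11.wid = false  [false]
22. n11.lab = "wz"  ["wz"]
23. n8.ok = "kvzz"  ["k" ++ B.live]
24. n7.live = false  [D.hot == false]
25. n15.pre = "qm"  [terminal]
26. n16.cnt = -1  [terminal]
27. n14.sig = false  [d.cnt > -1]
28. n14.depth = -6  [d.cnt - 5]
29. n14.tag = 10  [d.cnt * 2 + 12]
30. n17.hot = false  [S₁.tag > 10]
31. n17.cnt = 29  [S₁.depth + S₁.tag + 25]
32. n18.cnt = 28  [terminal]
33. n19.cnt = 6  [6]
34. n19.wid = -4  [d.cnt - 32]
35. n19.live = -6  [d.cnt * -2 + 50]
36. n20.tag = -9  [terminal]
37. n19.ok = "mk"  ["mk"]
38. n17.live = true  [D.hot == false]
39. n13.sig = false  [S₁.sig == true]
40. n13.depth = 18  [S₁.tag * 3 - 12]
41. n13.tag = 1  [S₁.tag + S₁.depth - 3]
42. n3.live = false  [S.depth == S.tag]
43. n0.sig = true  [d.cnt > 14]
44. n0.depth = -3  [d.cnt - 18]
45. n0.tag = 3  [len(b.fin) + 1]

15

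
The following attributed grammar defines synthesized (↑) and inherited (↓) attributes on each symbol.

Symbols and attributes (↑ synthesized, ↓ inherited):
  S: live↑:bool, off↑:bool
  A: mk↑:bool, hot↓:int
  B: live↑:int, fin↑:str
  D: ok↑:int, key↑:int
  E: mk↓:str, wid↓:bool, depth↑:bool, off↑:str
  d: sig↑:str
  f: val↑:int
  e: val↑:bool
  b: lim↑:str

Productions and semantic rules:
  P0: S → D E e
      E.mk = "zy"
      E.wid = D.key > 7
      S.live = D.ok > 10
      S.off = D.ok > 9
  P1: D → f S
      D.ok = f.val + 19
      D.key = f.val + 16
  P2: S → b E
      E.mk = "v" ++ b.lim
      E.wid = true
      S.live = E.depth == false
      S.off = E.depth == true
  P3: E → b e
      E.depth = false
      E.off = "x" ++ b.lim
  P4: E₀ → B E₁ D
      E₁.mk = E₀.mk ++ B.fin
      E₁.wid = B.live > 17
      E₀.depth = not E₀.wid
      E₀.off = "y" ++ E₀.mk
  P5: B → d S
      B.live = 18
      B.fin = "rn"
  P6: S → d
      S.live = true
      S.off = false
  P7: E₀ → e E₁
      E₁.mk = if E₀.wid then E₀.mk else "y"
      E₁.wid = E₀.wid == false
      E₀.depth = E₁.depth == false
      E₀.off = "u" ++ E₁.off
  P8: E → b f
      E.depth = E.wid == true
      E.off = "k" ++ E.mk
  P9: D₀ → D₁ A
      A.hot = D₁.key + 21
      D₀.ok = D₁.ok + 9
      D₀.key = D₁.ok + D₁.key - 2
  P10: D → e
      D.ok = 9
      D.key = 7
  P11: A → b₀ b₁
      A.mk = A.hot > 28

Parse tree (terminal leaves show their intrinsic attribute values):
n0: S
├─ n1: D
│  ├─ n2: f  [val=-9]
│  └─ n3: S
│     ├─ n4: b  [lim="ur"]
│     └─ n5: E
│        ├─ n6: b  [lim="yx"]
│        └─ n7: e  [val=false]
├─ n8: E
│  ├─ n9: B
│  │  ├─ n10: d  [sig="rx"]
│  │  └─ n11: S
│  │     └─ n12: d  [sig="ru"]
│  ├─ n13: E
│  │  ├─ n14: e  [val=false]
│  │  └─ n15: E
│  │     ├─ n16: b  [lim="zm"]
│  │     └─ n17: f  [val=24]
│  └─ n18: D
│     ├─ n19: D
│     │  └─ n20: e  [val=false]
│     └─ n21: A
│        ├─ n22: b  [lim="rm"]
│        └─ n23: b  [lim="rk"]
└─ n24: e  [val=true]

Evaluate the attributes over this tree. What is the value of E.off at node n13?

"ukzyrn"

1. n2.val = -9  [terminal]
2. n4.lim = "ur"  [terminal]
3. n5.mk = "vur"  ["v" ++ b.lim]
4. n5.wid = true  [true]
5. n6.lim = "yx"  [terminal]
6. n7.val = false  [terminal]
7. n5.depth = false  [false]
8. n5.off = "xyx"  ["x" ++ b.lim]
9. n3.live = true  [E.depth == false]
10. n3.off = false  [E.depth == true]
11. n1.ok = 10  [f.val + 19]
12. n1.key = 7  [f.val + 16]
13. n8.mk = "zy"  ["zy"]
14. n8.wid = false  [D.key > 7]
15. n10.sig = "rx"  [terminal]
16. n12.sig = "ru"  [terminal]
17. n11.live = true  [true]
18. n11.off = false  [false]
19. n9.live = 18  [18]
20. n9.fin = "rn"  ["rn"]
21. n13.mk = "zyrn"  [E₀.mk ++ B.fin]
22. n13.wid = true  [B.live > 17]
23. n14.val = false  [terminal]
24. n15.mk = "zyrn"  [if E₀.wid then E₀.mk else "y"]
25. n15.wid = false  [E₀.wid == false]
26. n16.lim = "zm"  [terminal]
27. n17.val = 24  [terminal]
28. n15.depth = false  [E.wid == true]
29. n15.off = "kzyrn"  ["k" ++ E.mk]
30. n13.depth = true  [E₁.depth == false]
31. n13.off = "ukzyrn"  ["u" ++ E₁.off]
32. n20.val = false  [terminal]
33. n19.ok = 9  [9]
34. n19.key = 7  [7]
35. n21.hot = 28  [D₁.key + 21]
36. n22.lim = "rm"  [terminal]
37. n23.lim = "rk"  [terminal]
38. n21.mk = false  [A.hot > 28]
39. n18.ok = 18  [D₁.ok + 9]
40. n18.key = 14  [D₁.ok + D₁.key - 2]
41. n8.depth = true  [not E₀.wid]
42. n8.off = "yzy"  ["y" ++ E₀.mk]
43. n24.val = true  [terminal]
44. n0.live = false  [D.ok > 10]
45. n0.off = true  [D.ok > 9]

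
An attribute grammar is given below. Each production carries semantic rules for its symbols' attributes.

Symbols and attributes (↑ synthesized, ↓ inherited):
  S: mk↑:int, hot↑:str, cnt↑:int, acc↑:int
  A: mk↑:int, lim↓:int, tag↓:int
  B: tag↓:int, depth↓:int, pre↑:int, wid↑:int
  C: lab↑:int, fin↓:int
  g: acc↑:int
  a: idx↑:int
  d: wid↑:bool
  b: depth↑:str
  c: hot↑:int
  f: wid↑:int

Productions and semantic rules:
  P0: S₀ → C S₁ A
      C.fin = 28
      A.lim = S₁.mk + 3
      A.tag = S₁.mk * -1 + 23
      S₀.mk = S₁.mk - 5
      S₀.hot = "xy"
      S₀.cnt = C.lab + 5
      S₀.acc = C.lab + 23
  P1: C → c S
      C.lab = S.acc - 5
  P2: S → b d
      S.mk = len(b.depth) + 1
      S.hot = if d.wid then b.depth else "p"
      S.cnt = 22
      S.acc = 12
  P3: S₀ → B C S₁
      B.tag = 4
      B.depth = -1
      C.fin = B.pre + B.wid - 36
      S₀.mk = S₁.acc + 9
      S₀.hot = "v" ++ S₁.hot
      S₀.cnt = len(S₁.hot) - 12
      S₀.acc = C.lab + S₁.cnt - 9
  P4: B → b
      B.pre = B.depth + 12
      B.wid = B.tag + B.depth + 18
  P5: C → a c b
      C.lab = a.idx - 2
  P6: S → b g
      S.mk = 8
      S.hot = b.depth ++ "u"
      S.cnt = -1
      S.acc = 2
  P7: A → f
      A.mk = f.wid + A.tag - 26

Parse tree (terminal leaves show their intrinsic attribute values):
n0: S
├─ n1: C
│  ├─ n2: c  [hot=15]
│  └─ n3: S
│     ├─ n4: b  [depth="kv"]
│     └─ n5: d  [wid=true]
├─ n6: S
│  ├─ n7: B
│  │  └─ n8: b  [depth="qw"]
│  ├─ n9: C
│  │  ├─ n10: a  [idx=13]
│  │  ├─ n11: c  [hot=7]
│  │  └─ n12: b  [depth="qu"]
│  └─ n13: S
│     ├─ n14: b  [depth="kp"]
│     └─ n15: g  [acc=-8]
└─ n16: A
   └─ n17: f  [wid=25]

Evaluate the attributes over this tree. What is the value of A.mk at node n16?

11

1. n1.fin = 28  [28]
2. n2.hot = 15  [terminal]
3. n4.depth = "kv"  [terminal]
4. n5.wid = true  [terminal]
5. n3.mk = 3  [len(b.depth) + 1]
6. n3.hot = "kv"  [if d.wid then b.depth else "p"]
7. n3.cnt = 22  [22]
8. n3.acc = 12  [12]
9. n1.lab = 7  [S.acc - 5]
10. n7.tag = 4  [4]
11. n7.depth = -1  [-1]
12. n8.depth = "qw"  [terminal]
13. n7.pre = 11  [B.depth + 12]
14. n7.wid = 21  [B.tag + B.depth + 18]
15. n9.fin = -4  [B.pre + B.wid - 36]
16. n10.idx = 13  [terminal]
17. n11.hot = 7  [terminal]
18. n12.depth = "qu"  [terminal]
19. n9.lab = 11  [a.idx - 2]
20. n14.depth = "kp"  [terminal]
21. n15.acc = -8  [terminal]
22. n13.mk = 8  [8]
23. n13.hot = "kpu"  [b.depth ++ "u"]
24. n13.cnt = -1  [-1]
25. n13.acc = 2  [2]
26. n6.mk = 11  [S₁.acc + 9]
27. n6.hot = "vkpu"  ["v" ++ S₁.hot]
28. n6.cnt = -9  [len(S₁.hot) - 12]
29. n6.acc = 1  [C.lab + S₁.cnt - 9]
30. n16.lim = 14  [S₁.mk + 3]
31. n16.tag = 12  [S₁.mk * -1 + 23]
32. n17.wid = 25  [terminal]
33. n16.mk = 11  [f.wid + A.tag - 26]
34. n0.mk = 6  [S₁.mk - 5]
35. n0.hot = "xy"  ["xy"]
36. n0.cnt = 12  [C.lab + 5]
37. n0.acc = 30  [C.lab + 23]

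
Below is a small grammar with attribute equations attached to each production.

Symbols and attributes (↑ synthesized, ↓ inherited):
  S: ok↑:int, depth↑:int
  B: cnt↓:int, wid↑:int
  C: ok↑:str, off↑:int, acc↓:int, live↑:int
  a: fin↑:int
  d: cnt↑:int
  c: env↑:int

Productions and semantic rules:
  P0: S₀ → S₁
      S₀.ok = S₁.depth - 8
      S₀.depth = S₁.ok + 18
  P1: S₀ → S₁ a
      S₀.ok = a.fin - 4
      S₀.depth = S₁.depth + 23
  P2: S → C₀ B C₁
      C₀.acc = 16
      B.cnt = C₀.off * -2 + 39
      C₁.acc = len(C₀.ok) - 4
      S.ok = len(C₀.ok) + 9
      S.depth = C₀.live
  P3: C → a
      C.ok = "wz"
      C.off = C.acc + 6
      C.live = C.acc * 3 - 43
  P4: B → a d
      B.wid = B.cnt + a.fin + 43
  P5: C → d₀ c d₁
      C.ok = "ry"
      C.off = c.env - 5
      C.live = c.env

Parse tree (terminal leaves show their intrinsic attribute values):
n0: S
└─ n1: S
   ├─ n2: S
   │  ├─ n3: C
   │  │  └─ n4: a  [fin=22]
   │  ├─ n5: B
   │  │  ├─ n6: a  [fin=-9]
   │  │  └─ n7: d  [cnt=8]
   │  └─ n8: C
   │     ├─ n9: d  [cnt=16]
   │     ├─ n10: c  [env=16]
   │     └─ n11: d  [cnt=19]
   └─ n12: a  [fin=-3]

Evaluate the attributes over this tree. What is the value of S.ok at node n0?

1. n3.acc = 16  [16]
2. n4.fin = 22  [terminal]
3. n3.ok = "wz"  ["wz"]
4. n3.off = 22  [C.acc + 6]
5. n3.live = 5  [C.acc * 3 - 43]
6. n5.cnt = -5  [C₀.off * -2 + 39]
7. n6.fin = -9  [terminal]
8. n7.cnt = 8  [terminal]
9. n5.wid = 29  [B.cnt + a.fin + 43]
10. n8.acc = -2  [len(C₀.ok) - 4]
11. n9.cnt = 16  [terminal]
12. n10.env = 16  [terminal]
13. n11.cnt = 19  [terminal]
14. n8.ok = "ry"  ["ry"]
15. n8.off = 11  [c.env - 5]
16. n8.live = 16  [c.env]
17. n2.ok = 11  [len(C₀.ok) + 9]
18. n2.depth = 5  [C₀.live]
19. n12.fin = -3  [terminal]
20. n1.ok = -7  [a.fin - 4]
21. n1.depth = 28  [S₁.depth + 23]
22. n0.ok = 20  [S₁.depth - 8]
23. n0.depth = 11  [S₁.ok + 18]

20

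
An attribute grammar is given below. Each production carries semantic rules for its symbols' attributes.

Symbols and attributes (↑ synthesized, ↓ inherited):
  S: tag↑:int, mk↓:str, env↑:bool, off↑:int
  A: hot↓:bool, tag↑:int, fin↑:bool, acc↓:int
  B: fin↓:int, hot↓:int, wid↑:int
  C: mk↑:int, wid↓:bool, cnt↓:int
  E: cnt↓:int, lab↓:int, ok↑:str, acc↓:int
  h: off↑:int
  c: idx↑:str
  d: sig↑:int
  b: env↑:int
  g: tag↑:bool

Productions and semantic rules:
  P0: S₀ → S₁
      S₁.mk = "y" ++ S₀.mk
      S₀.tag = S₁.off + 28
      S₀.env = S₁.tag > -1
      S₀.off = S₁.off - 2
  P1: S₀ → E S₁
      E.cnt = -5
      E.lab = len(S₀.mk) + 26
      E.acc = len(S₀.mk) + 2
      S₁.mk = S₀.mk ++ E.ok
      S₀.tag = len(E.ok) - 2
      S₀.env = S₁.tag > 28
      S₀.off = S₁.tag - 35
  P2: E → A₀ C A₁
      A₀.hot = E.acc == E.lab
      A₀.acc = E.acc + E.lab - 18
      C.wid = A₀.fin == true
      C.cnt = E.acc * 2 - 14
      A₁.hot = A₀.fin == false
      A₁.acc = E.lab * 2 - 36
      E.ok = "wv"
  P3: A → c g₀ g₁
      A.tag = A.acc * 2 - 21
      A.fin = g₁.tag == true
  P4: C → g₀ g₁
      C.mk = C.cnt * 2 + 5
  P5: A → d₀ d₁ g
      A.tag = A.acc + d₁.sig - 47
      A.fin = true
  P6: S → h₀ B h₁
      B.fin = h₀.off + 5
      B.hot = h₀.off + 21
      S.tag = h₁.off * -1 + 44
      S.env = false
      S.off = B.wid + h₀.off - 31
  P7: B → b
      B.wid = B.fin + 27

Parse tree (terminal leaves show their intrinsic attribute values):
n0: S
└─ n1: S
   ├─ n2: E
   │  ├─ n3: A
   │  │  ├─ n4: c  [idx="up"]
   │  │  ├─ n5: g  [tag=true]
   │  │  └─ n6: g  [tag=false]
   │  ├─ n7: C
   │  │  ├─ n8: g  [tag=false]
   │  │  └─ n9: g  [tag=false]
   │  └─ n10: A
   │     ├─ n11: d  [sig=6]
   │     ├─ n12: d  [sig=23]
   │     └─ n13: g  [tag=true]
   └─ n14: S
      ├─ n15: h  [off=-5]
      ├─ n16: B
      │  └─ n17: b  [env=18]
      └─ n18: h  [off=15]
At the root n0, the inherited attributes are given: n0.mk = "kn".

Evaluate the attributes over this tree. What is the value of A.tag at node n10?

1. n0.mk = "kn"  [given at root]
2. n1.mk = "ykn"  ["y" ++ S₀.mk]
3. n2.cnt = -5  [-5]
4. n2.lab = 29  [len(S₀.mk) + 26]
5. n2.acc = 5  [len(S₀.mk) + 2]
6. n3.hot = false  [E.acc == E.lab]
7. n3.acc = 16  [E.acc + E.lab - 18]
8. n4.idx = "up"  [terminal]
9. n5.tag = true  [terminal]
10. n6.tag = false  [terminal]
11. n3.tag = 11  [A.acc * 2 - 21]
12. n3.fin = false  [g₁.tag == true]
13. n7.wid = false  [A₀.fin == true]
14. n7.cnt = -4  [E.acc * 2 - 14]
15. n8.tag = false  [terminal]
16. n9.tag = false  [terminal]
17. n7.mk = -3  [C.cnt * 2 + 5]
18. n10.hot = true  [A₀.fin == false]
19. n10.acc = 22  [E.lab * 2 - 36]
20. n11.sig = 6  [terminal]
21. n12.sig = 23  [terminal]
22. n13.tag = true  [terminal]
23. n10.tag = -2  [A.acc + d₁.sig - 47]
24. n10.fin = true  [true]
25. n2.ok = "wv"  ["wv"]
26. n14.mk = "yknwv"  [S₀.mk ++ E.ok]
27. n15.off = -5  [terminal]
28. n16.fin = 0  [h₀.off + 5]
29. n16.hot = 16  [h₀.off + 21]
30. n17.env = 18  [terminal]
31. n16.wid = 27  [B.fin + 27]
32. n18.off = 15  [terminal]
33. n14.tag = 29  [h₁.off * -1 + 44]
34. n14.env = false  [false]
35. n14.off = -9  [B.wid + h₀.off - 31]
36. n1.tag = 0  [len(E.ok) - 2]
37. n1.env = true  [S₁.tag > 28]
38. n1.off = -6  [S₁.tag - 35]
39. n0.tag = 22  [S₁.off + 28]
40. n0.env = true  [S₁.tag > -1]
41. n0.off = -8  [S₁.off - 2]

-2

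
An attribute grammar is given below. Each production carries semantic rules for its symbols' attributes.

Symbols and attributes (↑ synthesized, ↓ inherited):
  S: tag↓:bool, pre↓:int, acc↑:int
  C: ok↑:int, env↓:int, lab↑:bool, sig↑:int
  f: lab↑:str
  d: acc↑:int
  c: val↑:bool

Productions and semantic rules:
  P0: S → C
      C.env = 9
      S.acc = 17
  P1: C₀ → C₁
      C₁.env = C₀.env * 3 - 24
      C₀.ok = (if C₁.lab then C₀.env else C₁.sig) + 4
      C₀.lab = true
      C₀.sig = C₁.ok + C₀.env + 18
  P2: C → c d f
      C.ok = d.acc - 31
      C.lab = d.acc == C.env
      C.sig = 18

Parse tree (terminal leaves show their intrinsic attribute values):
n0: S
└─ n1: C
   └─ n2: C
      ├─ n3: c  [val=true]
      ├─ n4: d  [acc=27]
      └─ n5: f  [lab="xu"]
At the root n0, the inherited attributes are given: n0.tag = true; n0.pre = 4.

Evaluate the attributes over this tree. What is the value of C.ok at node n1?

22

1. n0.tag = true  [given at root]
2. n0.pre = 4  [given at root]
3. n1.env = 9  [9]
4. n2.env = 3  [C₀.env * 3 - 24]
5. n3.val = true  [terminal]
6. n4.acc = 27  [terminal]
7. n5.lab = "xu"  [terminal]
8. n2.ok = -4  [d.acc - 31]
9. n2.lab = false  [d.acc == C.env]
10. n2.sig = 18  [18]
11. n1.ok = 22  [(if C₁.lab then C₀.env else C₁.sig) + 4]
12. n1.lab = true  [true]
13. n1.sig = 23  [C₁.ok + C₀.env + 18]
14. n0.acc = 17  [17]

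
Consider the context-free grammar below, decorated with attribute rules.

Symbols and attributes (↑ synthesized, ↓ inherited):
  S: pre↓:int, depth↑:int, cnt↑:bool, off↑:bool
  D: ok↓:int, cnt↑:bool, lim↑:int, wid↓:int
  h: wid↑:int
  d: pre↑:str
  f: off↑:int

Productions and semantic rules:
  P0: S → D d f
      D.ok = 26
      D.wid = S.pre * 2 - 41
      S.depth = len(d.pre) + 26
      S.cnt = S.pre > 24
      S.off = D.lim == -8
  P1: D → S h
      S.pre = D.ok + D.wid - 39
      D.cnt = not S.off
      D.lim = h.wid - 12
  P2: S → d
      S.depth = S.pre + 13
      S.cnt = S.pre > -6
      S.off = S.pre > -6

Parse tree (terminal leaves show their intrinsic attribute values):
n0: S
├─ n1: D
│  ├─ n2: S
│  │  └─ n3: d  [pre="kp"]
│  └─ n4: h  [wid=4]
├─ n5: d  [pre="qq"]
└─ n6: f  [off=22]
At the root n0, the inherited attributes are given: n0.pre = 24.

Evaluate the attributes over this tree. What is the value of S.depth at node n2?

7

1. n0.pre = 24  [given at root]
2. n1.ok = 26  [26]
3. n1.wid = 7  [S.pre * 2 - 41]
4. n2.pre = -6  [D.ok + D.wid - 39]
5. n3.pre = "kp"  [terminal]
6. n2.depth = 7  [S.pre + 13]
7. n2.cnt = false  [S.pre > -6]
8. n2.off = false  [S.pre > -6]
9. n4.wid = 4  [terminal]
10. n1.cnt = true  [not S.off]
11. n1.lim = -8  [h.wid - 12]
12. n5.pre = "qq"  [terminal]
13. n6.off = 22  [terminal]
14. n0.depth = 28  [len(d.pre) + 26]
15. n0.cnt = false  [S.pre > 24]
16. n0.off = true  [D.lim == -8]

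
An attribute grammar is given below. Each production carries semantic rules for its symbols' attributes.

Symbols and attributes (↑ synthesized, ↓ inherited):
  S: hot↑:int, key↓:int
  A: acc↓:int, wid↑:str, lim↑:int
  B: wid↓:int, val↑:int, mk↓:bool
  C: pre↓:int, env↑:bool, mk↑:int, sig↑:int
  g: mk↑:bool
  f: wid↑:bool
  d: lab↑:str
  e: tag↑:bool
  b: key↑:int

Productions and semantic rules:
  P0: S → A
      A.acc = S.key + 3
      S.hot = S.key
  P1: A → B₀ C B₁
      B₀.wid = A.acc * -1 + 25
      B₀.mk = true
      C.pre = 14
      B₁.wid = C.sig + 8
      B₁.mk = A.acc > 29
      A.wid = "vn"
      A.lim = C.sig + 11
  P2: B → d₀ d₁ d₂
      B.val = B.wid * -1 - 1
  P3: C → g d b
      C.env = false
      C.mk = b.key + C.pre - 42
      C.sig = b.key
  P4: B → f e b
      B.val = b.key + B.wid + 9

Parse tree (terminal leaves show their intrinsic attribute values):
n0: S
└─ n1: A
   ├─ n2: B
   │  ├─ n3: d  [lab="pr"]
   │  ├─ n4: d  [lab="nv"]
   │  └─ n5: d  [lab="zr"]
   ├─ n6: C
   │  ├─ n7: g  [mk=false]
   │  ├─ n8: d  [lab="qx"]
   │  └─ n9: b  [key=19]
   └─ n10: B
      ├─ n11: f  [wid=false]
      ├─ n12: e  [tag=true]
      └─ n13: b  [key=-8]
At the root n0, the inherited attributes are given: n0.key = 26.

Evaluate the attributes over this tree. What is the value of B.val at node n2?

3

1. n0.key = 26  [given at root]
2. n1.acc = 29  [S.key + 3]
3. n2.wid = -4  [A.acc * -1 + 25]
4. n2.mk = true  [true]
5. n3.lab = "pr"  [terminal]
6. n4.lab = "nv"  [terminal]
7. n5.lab = "zr"  [terminal]
8. n2.val = 3  [B.wid * -1 - 1]
9. n6.pre = 14  [14]
10. n7.mk = false  [terminal]
11. n8.lab = "qx"  [terminal]
12. n9.key = 19  [terminal]
13. n6.env = false  [false]
14. n6.mk = -9  [b.key + C.pre - 42]
15. n6.sig = 19  [b.key]
16. n10.wid = 27  [C.sig + 8]
17. n10.mk = false  [A.acc > 29]
18. n11.wid = false  [terminal]
19. n12.tag = true  [terminal]
20. n13.key = -8  [terminal]
21. n10.val = 28  [b.key + B.wid + 9]
22. n1.wid = "vn"  ["vn"]
23. n1.lim = 30  [C.sig + 11]
24. n0.hot = 26  [S.key]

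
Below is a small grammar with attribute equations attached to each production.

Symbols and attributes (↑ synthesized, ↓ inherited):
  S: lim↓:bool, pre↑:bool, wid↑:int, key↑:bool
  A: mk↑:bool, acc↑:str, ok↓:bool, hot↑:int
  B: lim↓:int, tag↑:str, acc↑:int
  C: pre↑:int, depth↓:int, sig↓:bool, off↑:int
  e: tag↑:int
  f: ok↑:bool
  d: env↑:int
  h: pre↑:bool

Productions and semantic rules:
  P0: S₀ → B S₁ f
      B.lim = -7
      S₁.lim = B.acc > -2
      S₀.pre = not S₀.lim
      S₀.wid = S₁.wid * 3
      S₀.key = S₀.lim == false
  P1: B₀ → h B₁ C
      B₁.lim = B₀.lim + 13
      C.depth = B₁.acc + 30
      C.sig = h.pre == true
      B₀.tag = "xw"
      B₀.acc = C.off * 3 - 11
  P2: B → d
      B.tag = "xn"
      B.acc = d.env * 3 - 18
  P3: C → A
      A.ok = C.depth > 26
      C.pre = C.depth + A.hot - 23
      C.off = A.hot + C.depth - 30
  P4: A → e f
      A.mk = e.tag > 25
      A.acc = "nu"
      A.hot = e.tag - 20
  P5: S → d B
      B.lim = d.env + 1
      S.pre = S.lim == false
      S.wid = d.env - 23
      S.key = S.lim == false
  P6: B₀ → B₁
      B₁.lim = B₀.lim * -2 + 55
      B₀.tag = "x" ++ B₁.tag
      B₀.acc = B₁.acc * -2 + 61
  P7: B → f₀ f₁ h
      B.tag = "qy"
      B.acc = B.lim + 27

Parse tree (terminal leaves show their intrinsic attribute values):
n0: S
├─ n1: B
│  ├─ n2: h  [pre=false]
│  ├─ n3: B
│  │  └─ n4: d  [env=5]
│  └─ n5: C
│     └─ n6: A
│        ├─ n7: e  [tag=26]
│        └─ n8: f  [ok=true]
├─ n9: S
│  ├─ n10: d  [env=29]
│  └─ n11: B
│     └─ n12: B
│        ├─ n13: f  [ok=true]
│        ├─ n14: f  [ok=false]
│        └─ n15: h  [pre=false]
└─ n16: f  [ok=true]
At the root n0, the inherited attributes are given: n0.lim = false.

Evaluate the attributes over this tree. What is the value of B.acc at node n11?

1. n0.lim = false  [given at root]
2. n1.lim = -7  [-7]
3. n2.pre = false  [terminal]
4. n3.lim = 6  [B₀.lim + 13]
5. n4.env = 5  [terminal]
6. n3.tag = "xn"  ["xn"]
7. n3.acc = -3  [d.env * 3 - 18]
8. n5.depth = 27  [B₁.acc + 30]
9. n5.sig = false  [h.pre == true]
10. n6.ok = true  [C.depth > 26]
11. n7.tag = 26  [terminal]
12. n8.ok = true  [terminal]
13. n6.mk = true  [e.tag > 25]
14. n6.acc = "nu"  ["nu"]
15. n6.hot = 6  [e.tag - 20]
16. n5.pre = 10  [C.depth + A.hot - 23]
17. n5.off = 3  [A.hot + C.depth - 30]
18. n1.tag = "xw"  ["xw"]
19. n1.acc = -2  [C.off * 3 - 11]
20. n9.lim = false  [B.acc > -2]
21. n10.env = 29  [terminal]
22. n11.lim = 30  [d.env + 1]
23. n12.lim = -5  [B₀.lim * -2 + 55]
24. n13.ok = true  [terminal]
25. n14.ok = false  [terminal]
26. n15.pre = false  [terminal]
27. n12.tag = "qy"  ["qy"]
28. n12.acc = 22  [B.lim + 27]
29. n11.tag = "xqy"  ["x" ++ B₁.tag]
30. n11.acc = 17  [B₁.acc * -2 + 61]
31. n9.pre = true  [S.lim == false]
32. n9.wid = 6  [d.env - 23]
33. n9.key = true  [S.lim == false]
34. n16.ok = true  [terminal]
35. n0.pre = true  [not S₀.lim]
36. n0.wid = 18  [S₁.wid * 3]
37. n0.key = true  [S₀.lim == false]

17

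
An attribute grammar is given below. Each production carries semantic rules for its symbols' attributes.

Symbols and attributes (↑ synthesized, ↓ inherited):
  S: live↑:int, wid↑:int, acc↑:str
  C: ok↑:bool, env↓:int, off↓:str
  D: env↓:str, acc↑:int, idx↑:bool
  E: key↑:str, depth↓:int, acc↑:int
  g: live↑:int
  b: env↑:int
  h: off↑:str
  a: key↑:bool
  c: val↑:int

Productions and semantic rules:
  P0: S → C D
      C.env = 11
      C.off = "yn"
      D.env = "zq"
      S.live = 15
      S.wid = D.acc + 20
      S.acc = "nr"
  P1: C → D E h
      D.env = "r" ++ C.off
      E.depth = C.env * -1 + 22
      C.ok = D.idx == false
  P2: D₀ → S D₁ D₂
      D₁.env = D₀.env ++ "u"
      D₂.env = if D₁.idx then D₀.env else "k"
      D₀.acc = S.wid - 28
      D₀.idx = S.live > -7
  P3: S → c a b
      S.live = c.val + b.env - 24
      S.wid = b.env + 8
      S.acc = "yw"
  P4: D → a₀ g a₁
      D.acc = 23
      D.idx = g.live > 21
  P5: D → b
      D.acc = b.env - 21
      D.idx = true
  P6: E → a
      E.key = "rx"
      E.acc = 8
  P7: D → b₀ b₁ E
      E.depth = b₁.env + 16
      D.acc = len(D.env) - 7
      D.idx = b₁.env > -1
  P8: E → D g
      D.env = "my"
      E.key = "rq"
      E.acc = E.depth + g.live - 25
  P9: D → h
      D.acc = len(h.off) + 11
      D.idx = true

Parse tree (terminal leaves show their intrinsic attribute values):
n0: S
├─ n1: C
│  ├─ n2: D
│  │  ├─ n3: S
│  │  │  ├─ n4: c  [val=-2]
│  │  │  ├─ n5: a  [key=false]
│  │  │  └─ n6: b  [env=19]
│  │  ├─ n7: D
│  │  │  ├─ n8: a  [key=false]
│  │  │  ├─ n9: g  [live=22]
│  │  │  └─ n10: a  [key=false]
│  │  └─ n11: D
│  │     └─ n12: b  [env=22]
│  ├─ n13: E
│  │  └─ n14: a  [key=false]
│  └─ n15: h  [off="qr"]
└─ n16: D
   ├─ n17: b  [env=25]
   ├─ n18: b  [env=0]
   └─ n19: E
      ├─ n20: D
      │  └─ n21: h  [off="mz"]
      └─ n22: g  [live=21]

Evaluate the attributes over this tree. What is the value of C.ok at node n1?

1. n1.env = 11  [11]
2. n1.off = "yn"  ["yn"]
3. n2.env = "ryn"  ["r" ++ C.off]
4. n4.val = -2  [terminal]
5. n5.key = false  [terminal]
6. n6.env = 19  [terminal]
7. n3.live = -7  [c.val + b.env - 24]
8. n3.wid = 27  [b.env + 8]
9. n3.acc = "yw"  ["yw"]
10. n7.env = "rynu"  [D₀.env ++ "u"]
11. n8.key = false  [terminal]
12. n9.live = 22  [terminal]
13. n10.key = false  [terminal]
14. n7.acc = 23  [23]
15. n7.idx = true  [g.live > 21]
16. n11.env = "ryn"  [if D₁.idx then D₀.env else "k"]
17. n12.env = 22  [terminal]
18. n11.acc = 1  [b.env - 21]
19. n11.idx = true  [true]
20. n2.acc = -1  [S.wid - 28]
21. n2.idx = false  [S.live > -7]
22. n13.depth = 11  [C.env * -1 + 22]
23. n14.key = false  [terminal]
24. n13.key = "rx"  ["rx"]
25. n13.acc = 8  [8]
26. n15.off = "qr"  [terminal]
27. n1.ok = true  [D.idx == false]
28. n16.env = "zq"  ["zq"]
29. n17.env = 25  [terminal]
30. n18.env = 0  [terminal]
31. n19.depth = 16  [b₁.env + 16]
32. n20.env = "my"  ["my"]
33. n21.off = "mz"  [terminal]
34. n20.acc = 13  [len(h.off) + 11]
35. n20.idx = true  [true]
36. n22.live = 21  [terminal]
37. n19.key = "rq"  ["rq"]
38. n19.acc = 12  [E.depth + g.live - 25]
39. n16.acc = -5  [len(D.env) - 7]
40. n16.idx = true  [b₁.env > -1]
41. n0.live = 15  [15]
42. n0.wid = 15  [D.acc + 20]
43. n0.acc = "nr"  ["nr"]

true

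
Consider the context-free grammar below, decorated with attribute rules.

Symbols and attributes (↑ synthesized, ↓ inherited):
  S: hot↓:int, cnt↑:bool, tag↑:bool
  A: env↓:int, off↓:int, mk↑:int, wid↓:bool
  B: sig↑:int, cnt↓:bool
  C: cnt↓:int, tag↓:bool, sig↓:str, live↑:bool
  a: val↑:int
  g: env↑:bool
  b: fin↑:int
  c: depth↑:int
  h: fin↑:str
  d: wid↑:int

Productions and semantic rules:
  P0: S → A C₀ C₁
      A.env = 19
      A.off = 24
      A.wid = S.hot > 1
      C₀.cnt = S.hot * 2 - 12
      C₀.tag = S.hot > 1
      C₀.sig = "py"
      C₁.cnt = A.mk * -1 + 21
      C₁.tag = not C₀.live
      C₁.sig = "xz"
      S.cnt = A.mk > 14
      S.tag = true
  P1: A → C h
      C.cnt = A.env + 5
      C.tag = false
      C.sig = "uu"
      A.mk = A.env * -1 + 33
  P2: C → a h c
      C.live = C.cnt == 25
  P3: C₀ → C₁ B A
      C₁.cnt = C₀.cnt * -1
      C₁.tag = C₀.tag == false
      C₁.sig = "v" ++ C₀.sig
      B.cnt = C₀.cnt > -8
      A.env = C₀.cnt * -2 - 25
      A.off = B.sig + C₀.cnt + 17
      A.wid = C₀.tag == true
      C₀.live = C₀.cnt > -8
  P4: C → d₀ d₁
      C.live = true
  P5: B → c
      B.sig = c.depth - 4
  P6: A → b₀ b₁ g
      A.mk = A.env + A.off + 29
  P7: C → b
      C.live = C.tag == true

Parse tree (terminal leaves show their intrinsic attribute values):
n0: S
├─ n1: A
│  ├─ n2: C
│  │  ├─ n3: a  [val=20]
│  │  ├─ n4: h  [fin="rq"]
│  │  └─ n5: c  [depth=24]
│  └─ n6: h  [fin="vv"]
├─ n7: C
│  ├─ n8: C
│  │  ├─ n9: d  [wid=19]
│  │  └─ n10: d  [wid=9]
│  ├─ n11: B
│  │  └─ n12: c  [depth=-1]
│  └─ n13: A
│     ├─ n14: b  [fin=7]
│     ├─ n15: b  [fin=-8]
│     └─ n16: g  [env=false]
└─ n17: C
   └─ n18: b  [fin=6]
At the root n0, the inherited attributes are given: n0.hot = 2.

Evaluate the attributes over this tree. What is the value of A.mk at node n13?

1. n0.hot = 2  [given at root]
2. n1.env = 19  [19]
3. n1.off = 24  [24]
4. n1.wid = true  [S.hot > 1]
5. n2.cnt = 24  [A.env + 5]
6. n2.tag = false  [false]
7. n2.sig = "uu"  ["uu"]
8. n3.val = 20  [terminal]
9. n4.fin = "rq"  [terminal]
10. n5.depth = 24  [terminal]
11. n2.live = false  [C.cnt == 25]
12. n6.fin = "vv"  [terminal]
13. n1.mk = 14  [A.env * -1 + 33]
14. n7.cnt = -8  [S.hot * 2 - 12]
15. n7.tag = true  [S.hot > 1]
16. n7.sig = "py"  ["py"]
17. n8.cnt = 8  [C₀.cnt * -1]
18. n8.tag = false  [C₀.tag == false]
19. n8.sig = "vpy"  ["v" ++ C₀.sig]
20. n9.wid = 19  [terminal]
21. n10.wid = 9  [terminal]
22. n8.live = true  [true]
23. n11.cnt = false  [C₀.cnt > -8]
24. n12.depth = -1  [terminal]
25. n11.sig = -5  [c.depth - 4]
26. n13.env = -9  [C₀.cnt * -2 - 25]
27. n13.off = 4  [B.sig + C₀.cnt + 17]
28. n13.wid = true  [C₀.tag == true]
29. n14.fin = 7  [terminal]
30. n15.fin = -8  [terminal]
31. n16.env = false  [terminal]
32. n13.mk = 24  [A.env + A.off + 29]
33. n7.live = false  [C₀.cnt > -8]
34. n17.cnt = 7  [A.mk * -1 + 21]
35. n17.tag = true  [not C₀.live]
36. n17.sig = "xz"  ["xz"]
37. n18.fin = 6  [terminal]
38. n17.live = true  [C.tag == true]
39. n0.cnt = false  [A.mk > 14]
40. n0.tag = true  [true]

24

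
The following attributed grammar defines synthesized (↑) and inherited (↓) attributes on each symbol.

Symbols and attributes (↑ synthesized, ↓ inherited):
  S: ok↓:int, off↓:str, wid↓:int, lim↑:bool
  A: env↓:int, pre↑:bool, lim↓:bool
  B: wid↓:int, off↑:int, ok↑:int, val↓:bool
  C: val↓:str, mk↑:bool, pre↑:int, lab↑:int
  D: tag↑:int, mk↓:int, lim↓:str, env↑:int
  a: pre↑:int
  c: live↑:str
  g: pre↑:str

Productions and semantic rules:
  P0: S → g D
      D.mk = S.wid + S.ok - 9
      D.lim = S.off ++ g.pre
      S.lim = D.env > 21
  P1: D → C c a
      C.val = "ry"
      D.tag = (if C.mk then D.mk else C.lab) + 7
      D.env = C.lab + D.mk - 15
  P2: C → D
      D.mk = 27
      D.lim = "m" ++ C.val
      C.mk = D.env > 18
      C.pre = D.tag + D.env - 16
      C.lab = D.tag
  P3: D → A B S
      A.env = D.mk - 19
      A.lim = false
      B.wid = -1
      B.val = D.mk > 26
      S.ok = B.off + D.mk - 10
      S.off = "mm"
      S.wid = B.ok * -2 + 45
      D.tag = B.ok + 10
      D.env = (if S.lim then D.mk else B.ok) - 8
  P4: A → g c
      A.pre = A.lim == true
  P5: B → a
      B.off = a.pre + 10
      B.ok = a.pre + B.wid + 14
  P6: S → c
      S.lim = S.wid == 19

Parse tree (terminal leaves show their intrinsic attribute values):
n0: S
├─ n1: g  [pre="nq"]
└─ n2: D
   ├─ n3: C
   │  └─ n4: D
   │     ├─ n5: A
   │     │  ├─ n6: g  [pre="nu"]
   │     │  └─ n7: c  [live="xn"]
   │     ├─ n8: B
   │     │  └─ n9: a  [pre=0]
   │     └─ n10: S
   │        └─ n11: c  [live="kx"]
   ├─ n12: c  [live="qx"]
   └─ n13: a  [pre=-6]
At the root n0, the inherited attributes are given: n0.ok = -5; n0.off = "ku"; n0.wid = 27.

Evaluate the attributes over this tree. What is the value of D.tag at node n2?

1. n0.ok = -5  [given at root]
2. n0.off = "ku"  [given at root]
3. n0.wid = 27  [given at root]
4. n1.pre = "nq"  [terminal]
5. n2.mk = 13  [S.wid + S.ok - 9]
6. n2.lim = "kunq"  [S.off ++ g.pre]
7. n3.val = "ry"  ["ry"]
8. n4.mk = 27  [27]
9. n4.lim = "mry"  ["m" ++ C.val]
10. n5.env = 8  [D.mk - 19]
11. n5.lim = false  [false]
12. n6.pre = "nu"  [terminal]
13. n7.live = "xn"  [terminal]
14. n5.pre = false  [A.lim == true]
15. n8.wid = -1  [-1]
16. n8.val = true  [D.mk > 26]
17. n9.pre = 0  [terminal]
18. n8.off = 10  [a.pre + 10]
19. n8.ok = 13  [a.pre + B.wid + 14]
20. n10.ok = 27  [B.off + D.mk - 10]
21. n10.off = "mm"  ["mm"]
22. n10.wid = 19  [B.ok * -2 + 45]
23. n11.live = "kx"  [terminal]
24. n10.lim = true  [S.wid == 19]
25. n4.tag = 23  [B.ok + 10]
26. n4.env = 19  [(if S.lim then D.mk else B.ok) - 8]
27. n3.mk = true  [D.env > 18]
28. n3.pre = 26  [D.tag + D.env - 16]
29. n3.lab = 23  [D.tag]
30. n12.live = "qx"  [terminal]
31. n13.pre = -6  [terminal]
32. n2.tag = 20  [(if C.mk then D.mk else C.lab) + 7]
33. n2.env = 21  [C.lab + D.mk - 15]
34. n0.lim = false  [D.env > 21]

20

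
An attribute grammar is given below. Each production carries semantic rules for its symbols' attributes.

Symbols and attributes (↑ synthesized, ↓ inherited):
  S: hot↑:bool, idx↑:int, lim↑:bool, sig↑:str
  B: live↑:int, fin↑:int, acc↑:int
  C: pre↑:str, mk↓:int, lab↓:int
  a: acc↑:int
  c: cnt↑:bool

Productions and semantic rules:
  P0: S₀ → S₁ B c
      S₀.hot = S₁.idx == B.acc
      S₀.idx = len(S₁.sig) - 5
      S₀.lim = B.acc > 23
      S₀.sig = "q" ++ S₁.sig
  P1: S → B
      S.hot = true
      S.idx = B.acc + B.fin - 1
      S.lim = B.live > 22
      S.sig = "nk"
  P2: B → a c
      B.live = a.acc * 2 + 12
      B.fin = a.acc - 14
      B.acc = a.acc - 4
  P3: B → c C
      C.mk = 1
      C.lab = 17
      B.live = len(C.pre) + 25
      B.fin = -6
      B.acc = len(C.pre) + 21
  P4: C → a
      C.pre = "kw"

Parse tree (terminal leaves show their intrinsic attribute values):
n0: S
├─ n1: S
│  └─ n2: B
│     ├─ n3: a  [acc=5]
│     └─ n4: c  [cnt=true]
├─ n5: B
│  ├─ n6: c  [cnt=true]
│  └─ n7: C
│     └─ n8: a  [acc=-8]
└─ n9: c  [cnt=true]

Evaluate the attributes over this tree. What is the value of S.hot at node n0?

false

1. n3.acc = 5  [terminal]
2. n4.cnt = true  [terminal]
3. n2.live = 22  [a.acc * 2 + 12]
4. n2.fin = -9  [a.acc - 14]
5. n2.acc = 1  [a.acc - 4]
6. n1.hot = true  [true]
7. n1.idx = -9  [B.acc + B.fin - 1]
8. n1.lim = false  [B.live > 22]
9. n1.sig = "nk"  ["nk"]
10. n6.cnt = true  [terminal]
11. n7.mk = 1  [1]
12. n7.lab = 17  [17]
13. n8.acc = -8  [terminal]
14. n7.pre = "kw"  ["kw"]
15. n5.live = 27  [len(C.pre) + 25]
16. n5.fin = -6  [-6]
17. n5.acc = 23  [len(C.pre) + 21]
18. n9.cnt = true  [terminal]
19. n0.hot = false  [S₁.idx == B.acc]
20. n0.idx = -3  [len(S₁.sig) - 5]
21. n0.lim = false  [B.acc > 23]
22. n0.sig = "qnk"  ["q" ++ S₁.sig]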